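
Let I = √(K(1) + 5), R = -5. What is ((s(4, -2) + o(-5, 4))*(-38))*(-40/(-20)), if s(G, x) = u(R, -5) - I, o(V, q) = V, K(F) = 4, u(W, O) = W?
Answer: 988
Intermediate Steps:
I = 3 (I = √(4 + 5) = √9 = 3)
s(G, x) = -8 (s(G, x) = -5 - 1*3 = -5 - 3 = -8)
((s(4, -2) + o(-5, 4))*(-38))*(-40/(-20)) = ((-8 - 5)*(-38))*(-40/(-20)) = (-13*(-38))*(-40*(-1/20)) = 494*2 = 988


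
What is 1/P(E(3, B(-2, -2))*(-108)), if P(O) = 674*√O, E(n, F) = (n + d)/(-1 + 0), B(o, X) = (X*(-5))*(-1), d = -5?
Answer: -I*√6/24264 ≈ -0.00010095*I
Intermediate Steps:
B(o, X) = 5*X (B(o, X) = -5*X*(-1) = 5*X)
E(n, F) = 5 - n (E(n, F) = (n - 5)/(-1 + 0) = (-5 + n)/(-1) = (-5 + n)*(-1) = 5 - n)
1/P(E(3, B(-2, -2))*(-108)) = 1/(674*√((5 - 1*3)*(-108))) = 1/(674*√((5 - 3)*(-108))) = 1/(674*√(2*(-108))) = 1/(674*√(-216)) = 1/(674*(6*I*√6)) = 1/(4044*I*√6) = -I*√6/24264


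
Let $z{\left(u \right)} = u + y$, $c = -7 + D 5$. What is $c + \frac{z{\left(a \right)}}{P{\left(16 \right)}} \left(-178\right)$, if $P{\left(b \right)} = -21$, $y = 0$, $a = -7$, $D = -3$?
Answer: $- \frac{244}{3} \approx -81.333$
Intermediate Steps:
$c = -22$ ($c = -7 - 15 = -22$)
$z{\left(u \right)} = u$ ($z{\left(u \right)} = u + 0 = u$)
$c + \frac{z{\left(a \right)}}{P{\left(16 \right)}} \left(-178\right) = -22 + - \frac{7}{-21} \left(-178\right) = -22 + \left(-7\right) \left(- \frac{1}{21}\right) \left(-178\right) = -22 + \frac{1}{3} \left(-178\right) = -22 - \frac{178}{3} = - \frac{244}{3}$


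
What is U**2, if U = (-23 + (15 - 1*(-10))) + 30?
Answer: 1024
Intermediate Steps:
U = 32 (U = (-23 + (15 + 10)) + 30 = (-23 + 25) + 30 = 2 + 30 = 32)
U**2 = 32**2 = 1024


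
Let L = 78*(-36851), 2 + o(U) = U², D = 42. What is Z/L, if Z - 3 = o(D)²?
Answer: -238819/221106 ≈ -1.0801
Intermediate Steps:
o(U) = -2 + U²
L = -2874378
Z = 3104647 (Z = 3 + (-2 + 42²)² = 3 + (-2 + 1764)² = 3 + 1762² = 3 + 3104644 = 3104647)
Z/L = 3104647/(-2874378) = 3104647*(-1/2874378) = -238819/221106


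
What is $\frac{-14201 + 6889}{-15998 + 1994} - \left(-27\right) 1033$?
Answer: $\frac{97648219}{3501} \approx 27892.0$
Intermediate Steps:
$\frac{-14201 + 6889}{-15998 + 1994} - \left(-27\right) 1033 = - \frac{7312}{-14004} - -27891 = \left(-7312\right) \left(- \frac{1}{14004}\right) + 27891 = \frac{1828}{3501} + 27891 = \frac{97648219}{3501}$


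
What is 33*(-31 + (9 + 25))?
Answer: 99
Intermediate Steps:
33*(-31 + (9 + 25)) = 33*(-31 + 34) = 33*3 = 99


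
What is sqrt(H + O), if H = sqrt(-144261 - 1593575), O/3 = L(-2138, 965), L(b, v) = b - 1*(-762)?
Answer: sqrt(-4128 + 2*I*sqrt(434459)) ≈ 10.134 + 65.044*I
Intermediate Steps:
L(b, v) = 762 + b (L(b, v) = b + 762 = 762 + b)
O = -4128 (O = 3*(762 - 2138) = 3*(-1376) = -4128)
H = 2*I*sqrt(434459) (H = sqrt(-1737836) = 2*I*sqrt(434459) ≈ 1318.3*I)
sqrt(H + O) = sqrt(2*I*sqrt(434459) - 4128) = sqrt(-4128 + 2*I*sqrt(434459))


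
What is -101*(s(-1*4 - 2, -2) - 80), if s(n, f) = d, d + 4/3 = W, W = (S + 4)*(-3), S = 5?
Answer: 32825/3 ≈ 10942.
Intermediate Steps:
W = -27 (W = (5 + 4)*(-3) = 9*(-3) = -27)
d = -85/3 (d = -4/3 - 27 = -85/3 ≈ -28.333)
s(n, f) = -85/3
-101*(s(-1*4 - 2, -2) - 80) = -101*(-85/3 - 80) = -101*(-325/3) = 32825/3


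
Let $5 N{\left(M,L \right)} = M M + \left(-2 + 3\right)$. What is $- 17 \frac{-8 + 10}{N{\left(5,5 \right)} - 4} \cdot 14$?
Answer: $- \frac{1190}{3} \approx -396.67$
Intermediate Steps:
$N{\left(M,L \right)} = \frac{1}{5} + \frac{M^{2}}{5}$ ($N{\left(M,L \right)} = \frac{M M + \left(-2 + 3\right)}{5} = \frac{M^{2} + 1}{5} = \frac{1 + M^{2}}{5} = \frac{1}{5} + \frac{M^{2}}{5}$)
$- 17 \frac{-8 + 10}{N{\left(5,5 \right)} - 4} \cdot 14 = - 17 \frac{-8 + 10}{\left(\frac{1}{5} + \frac{5^{2}}{5}\right) - 4} \cdot 14 = - 17 \frac{2}{\left(\frac{1}{5} + \frac{1}{5} \cdot 25\right) - 4} \cdot 14 = - 17 \frac{2}{\left(\frac{1}{5} + 5\right) - 4} \cdot 14 = - 17 \frac{2}{\frac{26}{5} - 4} \cdot 14 = - 17 \frac{2}{\frac{6}{5}} \cdot 14 = - 17 \cdot 2 \cdot \frac{5}{6} \cdot 14 = \left(-17\right) \frac{5}{3} \cdot 14 = \left(- \frac{85}{3}\right) 14 = - \frac{1190}{3}$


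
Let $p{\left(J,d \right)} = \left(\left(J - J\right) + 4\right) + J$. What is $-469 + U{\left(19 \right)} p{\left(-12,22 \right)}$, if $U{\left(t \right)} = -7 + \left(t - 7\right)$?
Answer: $-509$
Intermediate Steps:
$p{\left(J,d \right)} = 4 + J$ ($p{\left(J,d \right)} = \left(0 + 4\right) + J = 4 + J$)
$U{\left(t \right)} = -14 + t$ ($U{\left(t \right)} = -7 + \left(-7 + t\right) = -14 + t$)
$-469 + U{\left(19 \right)} p{\left(-12,22 \right)} = -469 + \left(-14 + 19\right) \left(4 - 12\right) = -469 + 5 \left(-8\right) = -469 - 40 = -509$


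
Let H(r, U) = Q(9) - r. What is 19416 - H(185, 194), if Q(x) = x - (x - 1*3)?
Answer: 19598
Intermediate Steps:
Q(x) = 3 (Q(x) = x - (x - 3) = x - (-3 + x) = x + (3 - x) = 3)
H(r, U) = 3 - r
19416 - H(185, 194) = 19416 - (3 - 1*185) = 19416 - (3 - 185) = 19416 - 1*(-182) = 19416 + 182 = 19598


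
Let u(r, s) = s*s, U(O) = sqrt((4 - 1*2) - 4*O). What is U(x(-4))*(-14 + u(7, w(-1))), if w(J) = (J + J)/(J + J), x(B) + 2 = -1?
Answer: -13*sqrt(14) ≈ -48.642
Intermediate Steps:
x(B) = -3 (x(B) = -2 - 1 = -3)
w(J) = 1 (w(J) = (2*J)/((2*J)) = (2*J)*(1/(2*J)) = 1)
U(O) = sqrt(2 - 4*O) (U(O) = sqrt((4 - 2) - 4*O) = sqrt(2 - 4*O))
u(r, s) = s**2
U(x(-4))*(-14 + u(7, w(-1))) = sqrt(2 - 4*(-3))*(-14 + 1**2) = sqrt(2 + 12)*(-14 + 1) = sqrt(14)*(-13) = -13*sqrt(14)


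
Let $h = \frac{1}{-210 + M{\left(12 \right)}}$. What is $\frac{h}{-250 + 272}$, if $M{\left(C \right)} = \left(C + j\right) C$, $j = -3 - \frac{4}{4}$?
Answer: $- \frac{1}{2508} \approx -0.00039872$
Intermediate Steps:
$j = -4$ ($j = -3 - 4 \cdot \frac{1}{4} = -3 - 1 = -4$)
$M{\left(C \right)} = C \left(-4 + C\right)$ ($M{\left(C \right)} = \left(C - 4\right) C = \left(-4 + C\right) C = C \left(-4 + C\right)$)
$h = - \frac{1}{114}$ ($h = \frac{1}{-210 + 12 \left(-4 + 12\right)} = \frac{1}{-210 + 12 \cdot 8} = \frac{1}{-210 + 96} = \frac{1}{-114} = - \frac{1}{114} \approx -0.0087719$)
$\frac{h}{-250 + 272} = - \frac{1}{114 \left(-250 + 272\right)} = - \frac{1}{114 \cdot 22} = \left(- \frac{1}{114}\right) \frac{1}{22} = - \frac{1}{2508}$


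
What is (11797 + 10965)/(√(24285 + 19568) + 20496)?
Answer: 466529952/420042163 - 22762*√43853/420042163 ≈ 1.0993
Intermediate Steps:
(11797 + 10965)/(√(24285 + 19568) + 20496) = 22762/(√43853 + 20496) = 22762/(20496 + √43853)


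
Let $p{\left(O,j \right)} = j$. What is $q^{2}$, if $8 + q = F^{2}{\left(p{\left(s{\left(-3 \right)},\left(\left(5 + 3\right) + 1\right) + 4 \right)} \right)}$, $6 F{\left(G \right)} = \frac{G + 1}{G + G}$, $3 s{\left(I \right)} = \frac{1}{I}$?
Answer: $\frac{2364196129}{37015056} \approx 63.871$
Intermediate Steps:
$s{\left(I \right)} = \frac{1}{3 I}$
$F{\left(G \right)} = \frac{1 + G}{12 G}$ ($F{\left(G \right)} = \frac{\left(G + 1\right) \frac{1}{G + G}}{6} = \frac{\left(1 + G\right) \frac{1}{2 G}}{6} = \frac{\frac{1}{2} \frac{1}{G} \left(1 + G\right)}{6} = \frac{1 + G}{12 G}$)
$q = - \frac{48623}{6084}$ ($q = -8 + \left(\frac{1 + \left(\left(\left(5 + 3\right) + 1\right) + 4\right)}{12 \left(\left(\left(5 + 3\right) + 1\right) + 4\right)}\right)^{2} = -8 + \left(\frac{1 + \left(\left(8 + 1\right) + 4\right)}{12 \left(\left(8 + 1\right) + 4\right)}\right)^{2} = -8 + \left(\frac{1 + \left(9 + 4\right)}{12 \left(9 + 4\right)}\right)^{2} = -8 + \left(\frac{1 + 13}{12 \cdot 13}\right)^{2} = -8 + \left(\frac{1}{12} \cdot \frac{1}{13} \cdot 14\right)^{2} = -8 + \left(\frac{7}{78}\right)^{2} = -8 + \frac{49}{6084} = - \frac{48623}{6084} \approx -7.9919$)
$q^{2} = \left(- \frac{48623}{6084}\right)^{2} = \frac{2364196129}{37015056}$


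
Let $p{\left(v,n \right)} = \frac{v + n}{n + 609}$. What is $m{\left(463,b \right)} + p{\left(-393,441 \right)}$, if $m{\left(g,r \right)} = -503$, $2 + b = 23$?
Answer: $- \frac{88017}{175} \approx -502.95$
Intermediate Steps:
$b = 21$ ($b = -2 + 23 = 21$)
$p{\left(v,n \right)} = \frac{n + v}{609 + n}$
$m{\left(463,b \right)} + p{\left(-393,441 \right)} = -503 + \frac{441 - 393}{609 + 441} = -503 + \frac{1}{1050} \cdot 48 = -503 + \frac{8}{175} = - \frac{88017}{175}$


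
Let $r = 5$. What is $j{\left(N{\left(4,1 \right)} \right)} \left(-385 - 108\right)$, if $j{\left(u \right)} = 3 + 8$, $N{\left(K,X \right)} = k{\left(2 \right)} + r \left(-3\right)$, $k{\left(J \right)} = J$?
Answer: $-5423$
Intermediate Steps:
$N{\left(K,X \right)} = -13$ ($N{\left(K,X \right)} = 2 + 5 \left(-3\right) = 2 - 15 = -13$)
$j{\left(u \right)} = 11$
$j{\left(N{\left(4,1 \right)} \right)} \left(-385 - 108\right) = 11 \left(-385 - 108\right) = 11 \left(-493\right) = -5423$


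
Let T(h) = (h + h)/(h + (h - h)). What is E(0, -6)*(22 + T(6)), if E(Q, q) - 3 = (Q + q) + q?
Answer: -216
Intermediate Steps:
E(Q, q) = 3 + Q + 2*q (E(Q, q) = 3 + ((Q + q) + q) = 3 + (Q + 2*q) = 3 + Q + 2*q)
T(h) = 2 (T(h) = (2*h)/(h + 0) = (2*h)/h = 2)
E(0, -6)*(22 + T(6)) = (3 + 0 + 2*(-6))*(22 + 2) = (3 + 0 - 12)*24 = -9*24 = -216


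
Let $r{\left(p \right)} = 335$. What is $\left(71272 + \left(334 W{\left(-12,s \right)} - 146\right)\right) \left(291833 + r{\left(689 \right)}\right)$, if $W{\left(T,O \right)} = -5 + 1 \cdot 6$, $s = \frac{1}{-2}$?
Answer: $20878325280$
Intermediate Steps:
$s = - \frac{1}{2} \approx -0.5$
$W{\left(T,O \right)} = 1$ ($W{\left(T,O \right)} = -5 + 6 = 1$)
$\left(71272 + \left(334 W{\left(-12,s \right)} - 146\right)\right) \left(291833 + r{\left(689 \right)}\right) = \left(71272 + \left(334 \cdot 1 - 146\right)\right) \left(291833 + 335\right) = \left(71272 + \left(334 - 146\right)\right) 292168 = \left(71272 + 188\right) 292168 = 71460 \cdot 292168 = 20878325280$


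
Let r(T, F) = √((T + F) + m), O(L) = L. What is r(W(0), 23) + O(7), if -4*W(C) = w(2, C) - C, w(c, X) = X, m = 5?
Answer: 7 + 2*√7 ≈ 12.292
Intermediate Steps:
W(C) = 0 (W(C) = -(C - C)/4 = -¼*0 = 0)
r(T, F) = √(5 + F + T) (r(T, F) = √((T + F) + 5) = √((F + T) + 5) = √(5 + F + T))
r(W(0), 23) + O(7) = √(5 + 23 + 0) + 7 = √28 + 7 = 2*√7 + 7 = 7 + 2*√7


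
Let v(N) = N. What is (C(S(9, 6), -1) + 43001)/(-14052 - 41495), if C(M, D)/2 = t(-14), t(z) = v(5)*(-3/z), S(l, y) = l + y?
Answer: -301022/388829 ≈ -0.77418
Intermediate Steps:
t(z) = -15/z (t(z) = 5*(-3/z) = -15/z)
C(M, D) = 15/7 (C(M, D) = 2*(-15/(-14)) = 2*(-15*(-1/14)) = 2*(15/14) = 15/7)
(C(S(9, 6), -1) + 43001)/(-14052 - 41495) = (15/7 + 43001)/(-14052 - 41495) = (301022/7)/(-55547) = (301022/7)*(-1/55547) = -301022/388829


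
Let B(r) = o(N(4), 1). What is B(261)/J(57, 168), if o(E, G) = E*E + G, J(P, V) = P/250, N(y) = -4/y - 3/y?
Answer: 8125/456 ≈ 17.818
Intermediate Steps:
N(y) = -7/y
J(P, V) = P/250 (J(P, V) = P*(1/250) = P/250)
o(E, G) = G + E² (o(E, G) = E² + G = G + E²)
B(r) = 65/16 (B(r) = 1 + (-7/4)² = 1 + 49/16 = 65/16)
B(261)/J(57, 168) = 65/(16*(((1/250)*57))) = 65/(16*(57/250)) = (65/16)*(250/57) = 8125/456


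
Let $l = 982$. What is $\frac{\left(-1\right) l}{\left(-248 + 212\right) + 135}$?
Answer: $- \frac{982}{99} \approx -9.9192$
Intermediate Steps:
$\frac{\left(-1\right) l}{\left(-248 + 212\right) + 135} = \frac{\left(-1\right) 982}{\left(-248 + 212\right) + 135} = - \frac{982}{-36 + 135} = - \frac{982}{99}$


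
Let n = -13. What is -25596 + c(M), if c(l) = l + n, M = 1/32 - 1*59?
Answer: -821375/32 ≈ -25668.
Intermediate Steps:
M = -1887/32 (M = 1/32 - 59 = -1887/32 ≈ -58.969)
c(l) = -13 + l (c(l) = l - 13 = -13 + l)
-25596 + c(M) = -25596 + (-13 - 1887/32) = -25596 - 2303/32 = -821375/32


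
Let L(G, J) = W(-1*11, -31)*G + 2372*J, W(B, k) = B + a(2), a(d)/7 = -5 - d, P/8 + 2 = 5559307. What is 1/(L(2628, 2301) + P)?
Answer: 1/49774732 ≈ 2.0091e-8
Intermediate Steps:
P = 44474440 (P = -16 + 8*5559307 = -16 + 44474456 = 44474440)
a(d) = -35 - 7*d (a(d) = 7*(-5 - d) = -35 - 7*d)
W(B, k) = -49 + B (W(B, k) = B + (-35 - 7*2) = B + (-35 - 14) = B - 49 = -49 + B)
L(G, J) = -60*G + 2372*J (L(G, J) = (-49 - 1*11)*G + 2372*J = (-49 - 11)*G + 2372*J = -60*G + 2372*J)
1/(L(2628, 2301) + P) = 1/((-60*2628 + 2372*2301) + 44474440) = 1/((-157680 + 5457972) + 44474440) = 1/(5300292 + 44474440) = 1/49774732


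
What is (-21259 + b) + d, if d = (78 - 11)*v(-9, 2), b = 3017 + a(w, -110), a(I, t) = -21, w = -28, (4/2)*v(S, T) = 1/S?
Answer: -328801/18 ≈ -18267.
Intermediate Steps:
v(S, T) = 1/(2*S)
b = 2996 (b = 3017 - 21 = 2996)
d = -67/18 (d = (78 - 11)*((½)/(-9)) = 67*((½)*(-⅑)) = 67*(-1/18) = -67/18 ≈ -3.7222)
(-21259 + b) + d = (-21259 + 2996) - 67/18 = -18263 - 67/18 = -328801/18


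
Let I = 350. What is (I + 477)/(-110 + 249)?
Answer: 827/139 ≈ 5.9496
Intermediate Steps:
(I + 477)/(-110 + 249) = (350 + 477)/(-110 + 249) = 827/139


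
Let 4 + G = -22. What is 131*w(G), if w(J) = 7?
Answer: 917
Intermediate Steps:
G = -26 (G = -4 - 22 = -26)
131*w(G) = 131*7 = 917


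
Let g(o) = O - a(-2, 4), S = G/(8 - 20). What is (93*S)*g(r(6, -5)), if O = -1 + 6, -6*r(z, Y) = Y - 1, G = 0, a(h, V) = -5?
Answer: 0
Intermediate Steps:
r(z, Y) = 1/6 - Y/6 (r(z, Y) = -(Y - 1)/6 = -(-1 + Y)/6 = 1/6 - Y/6)
O = 5
S = 0 (S = 0/(8 - 20) = 0/(-12) = -1/12*0 = 0)
g(o) = 10 (g(o) = 5 - 1*(-5) = 5 + 5 = 10)
(93*S)*g(r(6, -5)) = (93*0)*10 = 0*10 = 0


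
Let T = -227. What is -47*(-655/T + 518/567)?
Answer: -3283091/18387 ≈ -178.55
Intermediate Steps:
-47*(-655/T + 518/567) = -47*(-655/(-227) + 518/567) = -47*(-655*(-1/227) + 518*(1/567)) = -47*(655/227 + 74/81) = -47*69853/18387 = -3283091/18387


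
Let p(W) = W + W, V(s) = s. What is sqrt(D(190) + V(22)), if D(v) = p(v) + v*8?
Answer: 31*sqrt(2) ≈ 43.841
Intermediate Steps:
p(W) = 2*W
D(v) = 10*v (D(v) = 2*v + v*8 = 2*v + 8*v = 10*v)
sqrt(D(190) + V(22)) = sqrt(10*190 + 22) = sqrt(1900 + 22) = sqrt(1922) = 31*sqrt(2)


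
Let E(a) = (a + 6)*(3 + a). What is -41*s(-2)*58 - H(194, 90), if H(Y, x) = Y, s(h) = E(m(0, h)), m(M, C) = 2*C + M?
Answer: 4562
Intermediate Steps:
m(M, C) = M + 2*C
E(a) = (3 + a)*(6 + a) (E(a) = (6 + a)*(3 + a) = (3 + a)*(6 + a))
s(h) = 18 + 4*h² + 18*h (s(h) = 18 + (0 + 2*h)² + 9*(0 + 2*h) = 18 + (2*h)² + 9*(2*h) = 18 + 4*h² + 18*h)
-41*s(-2)*58 - H(194, 90) = -41*(18 + 4*(-2)² + 18*(-2))*58 - 1*194 = -41*(18 + 4*4 - 36)*58 - 194 = -41*(18 + 16 - 36)*58 - 194 = -41*(-2)*58 - 194 = 82*58 - 194 = 4756 - 194 = 4562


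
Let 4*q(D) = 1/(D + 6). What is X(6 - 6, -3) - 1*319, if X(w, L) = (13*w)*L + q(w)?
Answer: -7655/24 ≈ -318.96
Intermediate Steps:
q(D) = 1/(4*(6 + D)) (q(D) = 1/(4*(D + 6)) = 1/(4*(6 + D)))
X(w, L) = 1/(4*(6 + w)) + 13*L*w (X(w, L) = (13*w)*L + 1/(4*(6 + w)) = 13*L*w + 1/(4*(6 + w)) = 1/(4*(6 + w)) + 13*L*w)
X(6 - 6, -3) - 1*319 = (1 + 52*(-3)*(6 - 6)*(6 + (6 - 6)))/(4*(6 + (6 - 6))) - 1*319 = (1 + 52*(-3)*0*(6 + 0))/(4*(6 + 0)) - 319 = (¼)*(1 + 52*(-3)*0*6)/6 - 319 = (¼)*(⅙)*(1 + 0) - 319 = (¼)*(⅙)*1 - 319 = 1/24 - 319 = -7655/24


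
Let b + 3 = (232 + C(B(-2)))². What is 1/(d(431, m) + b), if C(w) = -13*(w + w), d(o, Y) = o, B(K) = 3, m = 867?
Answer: 1/24144 ≈ 4.1418e-5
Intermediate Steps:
C(w) = -26*w
b = 23713 (b = -3 + (232 - 26*3)² = -3 + (232 - 78)² = -3 + 154² = -3 + 23716 = 23713)
1/(d(431, m) + b) = 1/(431 + 23713) = 1/24144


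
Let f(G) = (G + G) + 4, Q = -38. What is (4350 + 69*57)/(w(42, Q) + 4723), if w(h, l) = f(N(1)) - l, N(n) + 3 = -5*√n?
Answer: 2761/1583 ≈ 1.7442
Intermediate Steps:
N(n) = -3 - 5*√n
f(G) = 4 + 2*G (f(G) = 2*G + 4 = 4 + 2*G)
w(h, l) = -12 - l (w(h, l) = (4 + 2*(-3 - 5*√1)) - l = (4 + 2*(-3 - 5*1)) - l = (4 + 2*(-3 - 5)) - l = (4 + 2*(-8)) - l = (4 - 16) - l = -12 - l)
(4350 + 69*57)/(w(42, Q) + 4723) = (4350 + 69*57)/((-12 - 1*(-38)) + 4723) = (4350 + 3933)/((-12 + 38) + 4723) = 8283/(26 + 4723) = 8283/4749 = 8283*(1/4749) = 2761/1583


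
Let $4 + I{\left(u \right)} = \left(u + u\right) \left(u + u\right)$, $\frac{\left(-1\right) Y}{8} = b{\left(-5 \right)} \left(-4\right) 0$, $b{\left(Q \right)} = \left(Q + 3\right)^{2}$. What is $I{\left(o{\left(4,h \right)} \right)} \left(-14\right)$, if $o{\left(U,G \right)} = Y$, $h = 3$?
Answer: $56$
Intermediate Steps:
$b{\left(Q \right)} = \left(3 + Q\right)^{2}$
$Y = 0$ ($Y = - 8 \left(3 - 5\right)^{2} \left(-4\right) 0 = - 8 \left(-2\right)^{2} \left(-4\right) 0 = - 8 \cdot 4 \left(-4\right) 0 = - 8 \left(\left(-16\right) 0\right) = \left(-8\right) 0 = 0$)
$o{\left(U,G \right)} = 0$
$I{\left(u \right)} = -4 + 4 u^{2}$ ($I{\left(u \right)} = -4 + \left(u + u\right) \left(u + u\right) = -4 + 2 u 2 u = -4 + 4 u^{2}$)
$I{\left(o{\left(4,h \right)} \right)} \left(-14\right) = \left(-4 + 4 \cdot 0^{2}\right) \left(-14\right) = \left(-4 + 4 \cdot 0\right) \left(-14\right) = \left(-4 + 0\right) \left(-14\right) = \left(-4\right) \left(-14\right) = 56$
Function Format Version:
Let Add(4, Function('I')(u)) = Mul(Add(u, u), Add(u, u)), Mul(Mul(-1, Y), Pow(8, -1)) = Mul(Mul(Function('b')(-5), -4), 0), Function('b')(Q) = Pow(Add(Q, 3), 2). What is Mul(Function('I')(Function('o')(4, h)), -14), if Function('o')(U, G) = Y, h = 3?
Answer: 56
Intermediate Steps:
Function('b')(Q) = Pow(Add(3, Q), 2)
Y = 0 (Y = Mul(-8, Mul(Mul(Pow(Add(3, -5), 2), -4), 0)) = Mul(-8, Mul(Mul(Pow(-2, 2), -4), 0)) = Mul(-8, Mul(Mul(4, -4), 0)) = Mul(-8, Mul(-16, 0)) = Mul(-8, 0) = 0)
Function('o')(U, G) = 0
Function('I')(u) = Add(-4, Mul(4, Pow(u, 2))) (Function('I')(u) = Add(-4, Mul(Add(u, u), Add(u, u))) = Add(-4, Mul(Mul(2, u), Mul(2, u))) = Add(-4, Mul(4, Pow(u, 2))))
Mul(Function('I')(Function('o')(4, h)), -14) = Mul(Add(-4, Mul(4, Pow(0, 2))), -14) = Mul(Add(-4, Mul(4, 0)), -14) = Mul(Add(-4, 0), -14) = Mul(-4, -14) = 56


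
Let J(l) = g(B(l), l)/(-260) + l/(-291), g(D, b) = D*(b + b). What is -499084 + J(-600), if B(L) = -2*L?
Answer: -622358324/1261 ≈ -4.9354e+5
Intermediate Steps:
g(D, b) = 2*D*b (g(D, b) = D*(2*b) = 2*D*b)
J(l) = -l/291 + l**2/65 (J(l) = (2*(-2*l)*l)/(-260) + l/(-291) = -4*l**2*(-1/260) + l*(-1/291) = l**2/65 - l/291 = -l/291 + l**2/65)
-499084 + J(-600) = -499084 + (1/18915)*(-600)*(-65 + 291*(-600)) = -499084 + (1/18915)*(-600)*(-65 - 174600) = -499084 + (1/18915)*(-600)*(-174665) = -499084 + 6986600/1261 = -622358324/1261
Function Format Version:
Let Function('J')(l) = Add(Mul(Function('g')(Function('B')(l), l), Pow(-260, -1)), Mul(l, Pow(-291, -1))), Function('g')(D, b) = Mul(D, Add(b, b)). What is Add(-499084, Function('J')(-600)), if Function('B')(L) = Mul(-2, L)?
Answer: Rational(-622358324, 1261) ≈ -4.9354e+5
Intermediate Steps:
Function('g')(D, b) = Mul(2, D, b) (Function('g')(D, b) = Mul(D, Mul(2, b)) = Mul(2, D, b))
Function('J')(l) = Add(Mul(Rational(-1, 291), l), Mul(Rational(1, 65), Pow(l, 2))) (Function('J')(l) = Add(Mul(Mul(2, Mul(-2, l), l), Pow(-260, -1)), Mul(l, Pow(-291, -1))) = Add(Mul(Mul(-4, Pow(l, 2)), Rational(-1, 260)), Mul(l, Rational(-1, 291))) = Add(Mul(Rational(1, 65), Pow(l, 2)), Mul(Rational(-1, 291), l)) = Add(Mul(Rational(-1, 291), l), Mul(Rational(1, 65), Pow(l, 2))))
Add(-499084, Function('J')(-600)) = Add(-499084, Mul(Rational(1, 18915), -600, Add(-65, Mul(291, -600)))) = Add(-499084, Mul(Rational(1, 18915), -600, Add(-65, -174600))) = Add(-499084, Mul(Rational(1, 18915), -600, -174665)) = Add(-499084, Rational(6986600, 1261)) = Rational(-622358324, 1261)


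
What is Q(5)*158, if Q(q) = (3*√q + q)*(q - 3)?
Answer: 1580 + 948*√5 ≈ 3699.8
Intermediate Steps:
Q(q) = (-3 + q)*(q + 3*√q) (Q(q) = (q + 3*√q)*(-3 + q) = (-3 + q)*(q + 3*√q))
Q(5)*158 = (5² - 9*√5 - 3*5 + 3*5^(3/2))*158 = (25 - 9*√5 - 15 + 3*(5*√5))*158 = (25 - 9*√5 - 15 + 15*√5)*158 = (10 + 6*√5)*158 = 1580 + 948*√5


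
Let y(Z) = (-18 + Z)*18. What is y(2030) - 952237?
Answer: -916021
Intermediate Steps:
y(Z) = -324 + 18*Z
y(2030) - 952237 = (-324 + 18*2030) - 952237 = (-324 + 36540) - 952237 = 36216 - 952237 = -916021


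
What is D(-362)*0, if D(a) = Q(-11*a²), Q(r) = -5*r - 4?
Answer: 0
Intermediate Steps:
Q(r) = -4 - 5*r
D(a) = -4 + 55*a² (D(a) = -4 - (-55)*a² = -4 + 55*a²)
D(-362)*0 = (-4 + 55*(-362)²)*0 = (-4 + 55*131044)*0 = (-4 + 7207420)*0 = 7207416*0 = 0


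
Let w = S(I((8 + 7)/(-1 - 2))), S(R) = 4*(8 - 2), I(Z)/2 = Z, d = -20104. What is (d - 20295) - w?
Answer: -40423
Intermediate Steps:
I(Z) = 2*Z
S(R) = 24 (S(R) = 4*6 = 24)
w = 24
(d - 20295) - w = (-20104 - 20295) - 1*24 = -40399 - 24 = -40423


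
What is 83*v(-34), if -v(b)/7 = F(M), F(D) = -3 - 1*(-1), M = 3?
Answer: 1162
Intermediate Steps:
F(D) = -2 (F(D) = -3 + 1 = -2)
v(b) = 14 (v(b) = -7*(-2) = 14)
83*v(-34) = 83*14 = 1162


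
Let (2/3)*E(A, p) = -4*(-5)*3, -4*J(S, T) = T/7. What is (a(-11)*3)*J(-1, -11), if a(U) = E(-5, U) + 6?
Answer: 792/7 ≈ 113.14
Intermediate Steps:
J(S, T) = -T/28 (J(S, T) = -T/(4*7) = -T/28)
E(A, p) = 90 (E(A, p) = 3*(-4*(-5)*3)/2 = 3*(20*3)/2 = (3/2)*60 = 90)
a(U) = 96 (a(U) = 90 + 6 = 96)
(a(-11)*3)*J(-1, -11) = (96*3)*(-1/28*(-11)) = 288*(11/28) = 792/7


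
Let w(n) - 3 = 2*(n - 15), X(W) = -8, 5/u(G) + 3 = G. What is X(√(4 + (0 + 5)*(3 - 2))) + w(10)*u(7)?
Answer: -67/4 ≈ -16.750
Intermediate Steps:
u(G) = 5/(-3 + G)
w(n) = -27 + 2*n (w(n) = 3 + 2*(n - 15) = 3 + 2*(-15 + n) = 3 + (-30 + 2*n) = -27 + 2*n)
X(√(4 + (0 + 5)*(3 - 2))) + w(10)*u(7) = -8 + (-27 + 2*10)*(5/(-3 + 7)) = -8 + (-27 + 20)*(5/4) = -8 - 35/4 = -67/4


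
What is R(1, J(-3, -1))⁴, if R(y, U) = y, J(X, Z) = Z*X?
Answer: 1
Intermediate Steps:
J(X, Z) = X*Z
R(1, J(-3, -1))⁴ = 1⁴ = 1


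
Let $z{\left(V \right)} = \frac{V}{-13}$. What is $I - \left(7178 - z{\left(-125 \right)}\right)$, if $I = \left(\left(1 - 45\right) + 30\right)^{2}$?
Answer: $- \frac{90641}{13} \approx -6972.4$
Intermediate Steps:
$z{\left(V \right)} = - \frac{V}{13}$ ($z{\left(V \right)} = V \left(- \frac{1}{13}\right) = - \frac{V}{13}$)
$I = 196$ ($I = \left(\left(1 - 45\right) + 30\right)^{2} = \left(-44 + 30\right)^{2} = \left(-14\right)^{2} = 196$)
$I - \left(7178 - z{\left(-125 \right)}\right) = 196 - \left(7178 - \left(- \frac{1}{13}\right) \left(-125\right)\right) = 196 - \left(7178 - \frac{125}{13}\right) = 196 - \frac{93189}{13} = - \frac{90641}{13}$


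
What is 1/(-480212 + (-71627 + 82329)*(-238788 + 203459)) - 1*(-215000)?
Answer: 81392801549999/378571170 ≈ 2.1500e+5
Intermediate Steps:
1/(-480212 + (-71627 + 82329)*(-238788 + 203459)) - 1*(-215000) = 1/(-480212 + 10702*(-35329)) + 215000 = 1/(-480212 - 378090958) + 215000 = 1/(-378571170) + 215000 = -1/378571170 + 215000 = 81392801549999/378571170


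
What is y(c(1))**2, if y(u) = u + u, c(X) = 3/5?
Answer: 36/25 ≈ 1.4400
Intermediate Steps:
c(X) = 3/5 (c(X) = 3*(1/5) = 3/5)
y(u) = 2*u
y(c(1))**2 = (2*(3/5))**2 = (6/5)**2 = 36/25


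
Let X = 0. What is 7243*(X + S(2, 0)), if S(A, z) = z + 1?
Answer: 7243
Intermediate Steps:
S(A, z) = 1 + z
7243*(X + S(2, 0)) = 7243*(0 + (1 + 0)) = 7243*(0 + 1) = 7243*1 = 7243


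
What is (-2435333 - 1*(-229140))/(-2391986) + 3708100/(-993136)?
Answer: -834834199419/296945926012 ≈ -2.8114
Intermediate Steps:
(-2435333 - 1*(-229140))/(-2391986) + 3708100/(-993136) = (-2435333 + 229140)*(-1/2391986) + 3708100*(-1/993136) = -2206193*(-1/2391986) - 927025/248284 = 2206193/2391986 - 927025/248284 = -834834199419/296945926012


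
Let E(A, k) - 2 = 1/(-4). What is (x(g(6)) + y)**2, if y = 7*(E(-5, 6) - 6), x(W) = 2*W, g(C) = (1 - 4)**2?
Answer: 2209/16 ≈ 138.06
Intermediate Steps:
E(A, k) = 7/4 (E(A, k) = 2 + 1/(-4) = 2 - 1/4 = 7/4)
g(C) = 9 (g(C) = (-3)**2 = 9)
y = -119/4 (y = 7*(7/4 - 6) = 7*(-17/4) = -119/4 ≈ -29.750)
(x(g(6)) + y)**2 = (2*9 - 119/4)**2 = (18 - 119/4)**2 = (-47/4)**2 = 2209/16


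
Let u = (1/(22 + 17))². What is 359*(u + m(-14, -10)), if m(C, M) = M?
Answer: -5460031/1521 ≈ -3589.8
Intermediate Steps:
u = 1/1521 (u = (1/39)² = 1/1521 ≈ 0.00065746)
359*(u + m(-14, -10)) = 359*(1/1521 - 10) = 359*(-15209/1521) = -5460031/1521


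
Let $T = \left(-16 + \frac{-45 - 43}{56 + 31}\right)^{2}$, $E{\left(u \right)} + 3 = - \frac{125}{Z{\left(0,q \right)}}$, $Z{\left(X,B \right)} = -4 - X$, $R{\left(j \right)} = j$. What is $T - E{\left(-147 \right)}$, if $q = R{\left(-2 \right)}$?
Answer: $\frac{7906303}{30276} \approx 261.14$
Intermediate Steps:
$q = -2$
$E{\left(u \right)} = \frac{113}{4}$ ($E{\left(u \right)} = -3 - \frac{125}{-4 - 0} = -3 - \frac{125}{-4 + 0} = -3 - \frac{125}{-4} = -3 - - \frac{125}{4} = -3 + \frac{125}{4} = \frac{113}{4}$)
$T = \frac{2190400}{7569}$ ($T = \left(-16 - \frac{88}{87}\right)^{2} = \left(- \frac{1480}{87}\right)^{2} = \frac{2190400}{7569} \approx 289.39$)
$T - E{\left(-147 \right)} = \frac{2190400}{7569} - \frac{113}{4} = \frac{7906303}{30276}$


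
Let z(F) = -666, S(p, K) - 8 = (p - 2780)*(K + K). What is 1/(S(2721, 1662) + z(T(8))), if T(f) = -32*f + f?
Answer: -1/196774 ≈ -5.0820e-6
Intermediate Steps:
T(f) = -31*f
S(p, K) = 8 + 2*K*(-2780 + p) (S(p, K) = 8 + (p - 2780)*(K + K) = 8 + (-2780 + p)*(2*K) = 8 + 2*K*(-2780 + p))
1/(S(2721, 1662) + z(T(8))) = 1/((8 - 5560*1662 + 2*1662*2721) - 666) = 1/((8 - 9240720 + 9044604) - 666) = 1/(-196108 - 666) = 1/(-196774) = -1/196774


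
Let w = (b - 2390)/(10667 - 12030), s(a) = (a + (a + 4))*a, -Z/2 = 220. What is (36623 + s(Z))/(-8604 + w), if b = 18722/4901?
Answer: -2819407429969/57463567384 ≈ -49.064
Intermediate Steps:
b = 18722/4901 (b = 18722*(1/4901) = 18722/4901 ≈ 3.8200)
Z = -440 (Z = -2*220 = -440)
s(a) = a*(4 + 2*a) (s(a) = (a + (4 + a))*a = (4 + 2*a)*a = a*(4 + 2*a))
w = 11694668/6680063 (w = (18722/4901 - 2390)/(10667 - 12030) = -11694668/4901/(-1363) = -11694668/4901*(-1/1363) = 11694668/6680063 ≈ 1.7507)
(36623 + s(Z))/(-8604 + w) = (36623 + 2*(-440)*(2 - 440))/(-8604 + 11694668/6680063) = (36623 + 2*(-440)*(-438))/(-57463567384/6680063) = (36623 + 385440)*(-6680063/57463567384) = 422063*(-6680063/57463567384) = -2819407429969/57463567384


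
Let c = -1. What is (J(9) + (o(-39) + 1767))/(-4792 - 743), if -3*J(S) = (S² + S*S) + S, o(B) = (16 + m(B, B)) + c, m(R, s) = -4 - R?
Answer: -352/1107 ≈ -0.31798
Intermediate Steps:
o(B) = 11 - B (o(B) = (16 + (-4 - B)) - 1 = (12 - B) - 1 = 11 - B)
J(S) = -2*S²/3 - S/3 (J(S) = -((S² + S*S) + S)/3 = -((S² + S²) + S)/3 = -(2*S² + S)/3 = -(S + 2*S²)/3 = -2*S²/3 - S/3)
(J(9) + (o(-39) + 1767))/(-4792 - 743) = (-⅓*9*(1 + 2*9) + ((11 - 1*(-39)) + 1767))/(-4792 - 743) = (-⅓*9*(1 + 18) + ((11 + 39) + 1767))/(-5535) = (-⅓*9*19 + (50 + 1767))*(-1/5535) = (-57 + 1817)*(-1/5535) = 1760*(-1/5535) = -352/1107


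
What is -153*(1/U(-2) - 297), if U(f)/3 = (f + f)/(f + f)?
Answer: 45390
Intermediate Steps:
U(f) = 3 (U(f) = 3*((f + f)/(f + f)) = 3*((2*f)/((2*f))) = 3*((2*f)*(1/(2*f))) = 3*1 = 3)
-153*(1/U(-2) - 297) = -153*(1/3 - 297) = -153*(⅓ - 297) = -153*(-890/3) = 45390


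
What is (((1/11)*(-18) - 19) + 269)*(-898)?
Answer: -2453336/11 ≈ -2.2303e+5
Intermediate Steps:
(((1/11)*(-18) - 19) + 269)*(-898) = ((-18/11 - 19) + 269)*(-898) = (-227/11 + 269)*(-898) = (2732/11)*(-898) = -2453336/11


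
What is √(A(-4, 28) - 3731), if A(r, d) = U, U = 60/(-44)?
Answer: 4*I*√28226/11 ≈ 61.093*I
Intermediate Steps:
U = -15/11 (U = 60*(-1/44) = -15/11 ≈ -1.3636)
A(r, d) = -15/11
√(A(-4, 28) - 3731) = √(-15/11 - 3731) = √(-41056/11) = 4*I*√28226/11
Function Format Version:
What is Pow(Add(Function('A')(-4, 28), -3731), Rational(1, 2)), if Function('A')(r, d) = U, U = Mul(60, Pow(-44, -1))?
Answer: Mul(Rational(4, 11), I, Pow(28226, Rational(1, 2))) ≈ Mul(61.093, I)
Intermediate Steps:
U = Rational(-15, 11) (U = Mul(60, Rational(-1, 44)) = Rational(-15, 11) ≈ -1.3636)
Function('A')(r, d) = Rational(-15, 11)
Pow(Add(Function('A')(-4, 28), -3731), Rational(1, 2)) = Pow(Add(Rational(-15, 11), -3731), Rational(1, 2)) = Pow(Rational(-41056, 11), Rational(1, 2)) = Mul(Rational(4, 11), I, Pow(28226, Rational(1, 2)))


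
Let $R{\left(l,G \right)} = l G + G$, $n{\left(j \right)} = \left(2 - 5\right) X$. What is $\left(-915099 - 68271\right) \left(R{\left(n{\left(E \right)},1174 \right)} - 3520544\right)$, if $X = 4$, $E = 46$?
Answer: $3474696593460$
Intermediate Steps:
$n{\left(j \right)} = -12$ ($n{\left(j \right)} = \left(2 - 5\right) 4 = \left(-3\right) 4 = -12$)
$R{\left(l,G \right)} = G + G l$ ($R{\left(l,G \right)} = G l + G = G + G l$)
$\left(-915099 - 68271\right) \left(R{\left(n{\left(E \right)},1174 \right)} - 3520544\right) = \left(-915099 - 68271\right) \left(1174 \left(1 - 12\right) - 3520544\right) = - 983370 \left(1174 \left(-11\right) - 3520544\right) = - 983370 \left(-12914 - 3520544\right) = \left(-983370\right) \left(-3533458\right) = 3474696593460$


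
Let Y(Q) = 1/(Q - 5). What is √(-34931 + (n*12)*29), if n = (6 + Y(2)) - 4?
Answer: I*√34351 ≈ 185.34*I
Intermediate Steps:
Y(Q) = 1/(-5 + Q)
n = 5/3 (n = (6 + 1/(-5 + 2)) - 4 = (6 + 1/(-3)) - 4 = (6 - ⅓) - 4 = 17/3 - 4 = 5/3 ≈ 1.6667)
√(-34931 + (n*12)*29) = √(-34931 + ((5/3)*12)*29) = √(-34931 + 20*29) = √(-34931 + 580) = √(-34351) = I*√34351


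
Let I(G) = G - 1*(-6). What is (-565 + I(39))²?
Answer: 270400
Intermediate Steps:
I(G) = 6 + G (I(G) = G + 6 = 6 + G)
(-565 + I(39))² = (-565 + (6 + 39))² = (-565 + 45)² = (-520)² = 270400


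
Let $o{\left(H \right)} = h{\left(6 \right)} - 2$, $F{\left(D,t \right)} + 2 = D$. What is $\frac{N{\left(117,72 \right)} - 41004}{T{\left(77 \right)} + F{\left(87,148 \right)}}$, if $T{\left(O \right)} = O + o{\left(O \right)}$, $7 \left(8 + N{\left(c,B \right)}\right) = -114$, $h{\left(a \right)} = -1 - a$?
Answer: $- \frac{16894}{63} \approx -268.16$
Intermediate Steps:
$N{\left(c,B \right)} = - \frac{170}{7}$ ($N{\left(c,B \right)} = -8 + \frac{1}{7} \left(-114\right) = -8 - \frac{114}{7} = - \frac{170}{7}$)
$F{\left(D,t \right)} = -2 + D$
$o{\left(H \right)} = -9$ ($o{\left(H \right)} = \left(-1 - 6\right) - 2 = -7 - 2 = -9$)
$T{\left(O \right)} = -9 + O$ ($T{\left(O \right)} = O - 9 = -9 + O$)
$\frac{N{\left(117,72 \right)} - 41004}{T{\left(77 \right)} + F{\left(87,148 \right)}} = \frac{- \frac{170}{7} - 41004}{\left(-9 + 77\right) + \left(-2 + 87\right)} = - \frac{287198}{7 \left(68 + 85\right)} = - \frac{287198}{7 \cdot 153} = \left(- \frac{287198}{7}\right) \frac{1}{153} = - \frac{16894}{63}$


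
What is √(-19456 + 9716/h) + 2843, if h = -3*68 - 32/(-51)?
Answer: 2843 + I*√131136533191/2593 ≈ 2843.0 + 139.66*I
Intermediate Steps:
h = -10372/51 (h = -204 - 32*(-1/51) = -204 + 32/51 = -10372/51 ≈ -203.37)
√(-19456 + 9716/h) + 2843 = √(-19456 + 9716/(-10372/51)) + 2843 = √(-19456 + 9716*(-51/10372)) + 2843 = √(-19456 - 123879/2593) + 2843 = √(-50573287/2593) + 2843 = I*√131136533191/2593 + 2843 = 2843 + I*√131136533191/2593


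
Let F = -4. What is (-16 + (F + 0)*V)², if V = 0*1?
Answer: 256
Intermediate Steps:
V = 0
(-16 + (F + 0)*V)² = (-16 + (-4 + 0)*0)² = (-16 - 4*0)² = (-16 + 0)² = (-16)² = 256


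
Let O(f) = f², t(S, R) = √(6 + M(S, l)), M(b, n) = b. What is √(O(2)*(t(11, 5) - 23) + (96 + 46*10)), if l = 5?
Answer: 2*√(116 + √17) ≈ 21.920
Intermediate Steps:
t(S, R) = √(6 + S)
√(O(2)*(t(11, 5) - 23) + (96 + 46*10)) = √(2²*(√(6 + 11) - 23) + (96 + 46*10)) = √(4*(√17 - 23) + (96 + 460)) = √(4*(-23 + √17) + 556) = √((-92 + 4*√17) + 556) = √(464 + 4*√17)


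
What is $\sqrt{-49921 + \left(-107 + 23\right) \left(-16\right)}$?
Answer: $i \sqrt{48577} \approx 220.4 i$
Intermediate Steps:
$\sqrt{-49921 + \left(-107 + 23\right) \left(-16\right)} = \sqrt{-49921 - -1344} = \sqrt{-49921 + 1344} = \sqrt{-48577} = i \sqrt{48577}$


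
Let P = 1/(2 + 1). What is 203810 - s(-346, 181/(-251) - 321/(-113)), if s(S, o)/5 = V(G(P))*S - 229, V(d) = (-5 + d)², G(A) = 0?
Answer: 248205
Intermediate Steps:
P = ⅓ (P = 1/3 = ⅓ ≈ 0.33333)
s(S, o) = -1145 + 125*S (s(S, o) = 5*((-5 + 0)²*S - 229) = 5*((-5)²*S - 229) = 5*(25*S - 229) = 5*(-229 + 25*S) = -1145 + 125*S)
203810 - s(-346, 181/(-251) - 321/(-113)) = 203810 - (-1145 + 125*(-346)) = 203810 - (-1145 - 43250) = 203810 - 1*(-44395) = 203810 + 44395 = 248205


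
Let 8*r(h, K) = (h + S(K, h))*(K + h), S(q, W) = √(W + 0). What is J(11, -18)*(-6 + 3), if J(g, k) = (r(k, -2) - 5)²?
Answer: -8925/2 + 1800*I*√2 ≈ -4462.5 + 2545.6*I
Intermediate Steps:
S(q, W) = √W
r(h, K) = (K + h)*(h + √h)/8 (r(h, K) = ((h + √h)*(K + h))/8 = ((K + h)*(h + √h))/8 = (K + h)*(h + √h)/8)
J(g, k) = (-5 - k/4 - √k/4 + k²/8 + k^(3/2)/8)² (J(g, k) = ((k²/8 + k^(3/2)/8 + (⅛)*(-2)*k + (⅛)*(-2)*√k) - 5)² = ((k²/8 + k^(3/2)/8 - k/4 - √k/4) - 5)² = ((-k/4 - √k/4 + k²/8 + k^(3/2)/8) - 5)² = (-5 - k/4 - √k/4 + k²/8 + k^(3/2)/8)²)
J(11, -18)*(-6 + 3) = ((40 - 1*(-18)² - (-18)^(3/2) + 2*(-18) + 2*√(-18))²/64)*(-6 + 3) = ((40 - 1*324 - (-54)*I*√2 - 36 + 2*(3*I*√2))²/64)*(-3) = ((40 - 324 + 54*I*√2 - 36 + 6*I*√2)²/64)*(-3) = ((-320 + 60*I*√2)²/64)*(-3) = -3*(-320 + 60*I*√2)²/64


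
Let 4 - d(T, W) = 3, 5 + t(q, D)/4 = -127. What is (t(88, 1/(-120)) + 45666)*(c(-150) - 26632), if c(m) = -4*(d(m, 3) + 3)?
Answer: -1202837424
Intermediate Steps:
t(q, D) = -528 (t(q, D) = -20 + 4*(-127) = -20 - 508 = -528)
d(T, W) = 1 (d(T, W) = 4 - 1*3 = 4 - 3 = 1)
c(m) = -16 (c(m) = -4*(1 + 3) = -4*4 = -16)
(t(88, 1/(-120)) + 45666)*(c(-150) - 26632) = (-528 + 45666)*(-16 - 26632) = 45138*(-26648) = -1202837424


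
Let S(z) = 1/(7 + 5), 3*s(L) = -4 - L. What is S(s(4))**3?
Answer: 1/1728 ≈ 0.00057870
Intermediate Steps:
s(L) = -4/3 - L/3 (s(L) = (-4 - L)/3 = -4/3 - L/3)
S(z) = 1/12
S(s(4))**3 = (1/12)**3 = 1/1728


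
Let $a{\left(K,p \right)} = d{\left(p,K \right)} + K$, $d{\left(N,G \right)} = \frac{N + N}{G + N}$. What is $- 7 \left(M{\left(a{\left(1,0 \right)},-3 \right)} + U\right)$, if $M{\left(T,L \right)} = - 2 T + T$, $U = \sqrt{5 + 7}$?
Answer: $7 - 14 \sqrt{3} \approx -17.249$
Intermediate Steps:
$d{\left(N,G \right)} = \frac{2 N}{G + N}$
$U = 2 \sqrt{3}$ ($U = \sqrt{12} = 2 \sqrt{3} \approx 3.4641$)
$a{\left(K,p \right)} = K + \frac{2 p}{K + p}$ ($a{\left(K,p \right)} = \frac{2 p}{K + p} + K = K + \frac{2 p}{K + p}$)
$M{\left(T,L \right)} = - T$
$- 7 \left(M{\left(a{\left(1,0 \right)},-3 \right)} + U\right) = - 7 \left(- \frac{2 \cdot 0 + 1 \left(1 + 0\right)}{1 + 0} + 2 \sqrt{3}\right) = - 7 \left(- \frac{0 + 1 \cdot 1}{1} + 2 \sqrt{3}\right) = - 7 \left(- 1 \left(0 + 1\right) + 2 \sqrt{3}\right) = - 7 \left(- 1 \cdot 1 + 2 \sqrt{3}\right) = - 7 \left(\left(-1\right) 1 + 2 \sqrt{3}\right) = - 7 \left(-1 + 2 \sqrt{3}\right) = 7 - 14 \sqrt{3}$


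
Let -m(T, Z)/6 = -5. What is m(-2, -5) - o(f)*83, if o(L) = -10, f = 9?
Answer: 860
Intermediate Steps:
m(T, Z) = 30 (m(T, Z) = -6*(-5) = 30)
m(-2, -5) - o(f)*83 = 30 - 1*(-10)*83 = 30 + 10*83 = 30 + 830 = 860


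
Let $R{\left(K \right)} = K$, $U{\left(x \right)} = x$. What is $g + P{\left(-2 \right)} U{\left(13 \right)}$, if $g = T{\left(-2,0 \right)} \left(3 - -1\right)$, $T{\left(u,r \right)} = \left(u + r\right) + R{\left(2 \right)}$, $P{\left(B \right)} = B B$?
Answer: $52$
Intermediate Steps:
$P{\left(B \right)} = B^{2}$
$T{\left(u,r \right)} = 2 + r + u$ ($T{\left(u,r \right)} = \left(u + r\right) + 2 = \left(r + u\right) + 2 = 2 + r + u$)
$g = 0$ ($g = \left(2 + 0 - 2\right) \left(3 - -1\right) = 0 \left(3 + 1\right) = 0 \cdot 4 = 0$)
$g + P{\left(-2 \right)} U{\left(13 \right)} = 0 + \left(-2\right)^{2} \cdot 13 = 0 + 4 \cdot 13 = 0 + 52 = 52$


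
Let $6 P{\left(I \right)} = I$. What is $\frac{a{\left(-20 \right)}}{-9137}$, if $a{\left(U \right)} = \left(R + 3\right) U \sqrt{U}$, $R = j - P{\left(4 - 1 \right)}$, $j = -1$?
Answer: $\frac{60 i \sqrt{5}}{9137} \approx 0.014684 i$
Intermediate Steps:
$P{\left(I \right)} = \frac{I}{6}$
$R = - \frac{3}{2}$ ($R = -1 - \frac{4 - 1}{6} = -1 - \frac{1}{6} \cdot 3 = -1 - \frac{1}{2} = - \frac{3}{2} \approx -1.5$)
$a{\left(U \right)} = \frac{3 U^{\frac{3}{2}}}{2}$ ($a{\left(U \right)} = \left(- \frac{3}{2} + 3\right) U \sqrt{U} = \frac{3 U^{\frac{3}{2}}}{2}$)
$\frac{a{\left(-20 \right)}}{-9137} = \frac{\frac{3}{2} \left(-20\right)^{\frac{3}{2}}}{-9137} = \frac{3 \left(- 40 i \sqrt{5}\right)}{2} \left(- \frac{1}{9137}\right) = - 60 i \sqrt{5} \left(- \frac{1}{9137}\right) = \frac{60 i \sqrt{5}}{9137}$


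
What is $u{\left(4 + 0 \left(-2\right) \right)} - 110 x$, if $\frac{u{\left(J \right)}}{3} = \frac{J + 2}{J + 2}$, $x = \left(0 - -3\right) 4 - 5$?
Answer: $-767$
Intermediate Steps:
$x = 7$ ($x = \left(0 + 3\right) 4 - 5 = 3 \cdot 4 - 5 = 12 - 5 = 7$)
$u{\left(J \right)} = 3$ ($u{\left(J \right)} = 3 \frac{J + 2}{J + 2} = 3 \frac{2 + J}{2 + J} = 3 \cdot 1 = 3$)
$u{\left(4 + 0 \left(-2\right) \right)} - 110 x = 3 - 770 = -767$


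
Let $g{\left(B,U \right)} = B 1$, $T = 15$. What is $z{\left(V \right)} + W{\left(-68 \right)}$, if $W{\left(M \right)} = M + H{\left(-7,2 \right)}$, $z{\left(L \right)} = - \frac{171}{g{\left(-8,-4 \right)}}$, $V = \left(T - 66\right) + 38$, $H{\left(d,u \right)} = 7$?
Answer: $- \frac{317}{8} \approx -39.625$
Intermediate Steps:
$V = -13$ ($V = \left(15 - 66\right) + 38 = -51 + 38 = -13$)
$g{\left(B,U \right)} = B$
$z{\left(L \right)} = \frac{171}{8}$ ($z{\left(L \right)} = - \frac{171}{-8} = \left(-171\right) \left(- \frac{1}{8}\right) = \frac{171}{8}$)
$W{\left(M \right)} = 7 + M$ ($W{\left(M \right)} = M + 7 = 7 + M$)
$z{\left(V \right)} + W{\left(-68 \right)} = \frac{171}{8} + \left(7 - 68\right) = \frac{171}{8} - 61 = - \frac{317}{8}$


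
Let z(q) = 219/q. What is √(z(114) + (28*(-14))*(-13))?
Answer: 11*√60838/38 ≈ 71.400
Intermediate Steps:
√(z(114) + (28*(-14))*(-13)) = √(219/114 + (28*(-14))*(-13)) = √(219*(1/114) - 392*(-13)) = √(73/38 + 5096) = √(193721/38) = 11*√60838/38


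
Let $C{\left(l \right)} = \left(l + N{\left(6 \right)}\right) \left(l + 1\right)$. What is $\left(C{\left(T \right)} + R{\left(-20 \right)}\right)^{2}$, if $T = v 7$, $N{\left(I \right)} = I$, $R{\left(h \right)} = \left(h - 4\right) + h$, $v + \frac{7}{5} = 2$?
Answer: $\frac{51076}{625} \approx 81.722$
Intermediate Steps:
$v = \frac{3}{5}$ ($v = - \frac{7}{5} + 2 = \frac{3}{5} \approx 0.6$)
$R{\left(h \right)} = -4 + 2 h$ ($R{\left(h \right)} = \left(-4 + h\right) + h = -4 + 2 h$)
$T = \frac{21}{5}$ ($T = \frac{3}{5} \cdot 7 = \frac{21}{5} \approx 4.2$)
$C{\left(l \right)} = \left(1 + l\right) \left(6 + l\right)$ ($C{\left(l \right)} = \left(l + 6\right) \left(l + 1\right) = \left(6 + l\right) \left(1 + l\right) = \left(1 + l\right) \left(6 + l\right)$)
$\left(C{\left(T \right)} + R{\left(-20 \right)}\right)^{2} = \left(\left(6 + \left(\frac{21}{5}\right)^{2} + 7 \cdot \frac{21}{5}\right) + \left(-4 + 2 \left(-20\right)\right)\right)^{2} = \left(\left(6 + \frac{441}{25} + \frac{147}{5}\right) - 44\right)^{2} = \left(\frac{1326}{25} - 44\right)^{2} = \left(\frac{226}{25}\right)^{2} = \frac{51076}{625}$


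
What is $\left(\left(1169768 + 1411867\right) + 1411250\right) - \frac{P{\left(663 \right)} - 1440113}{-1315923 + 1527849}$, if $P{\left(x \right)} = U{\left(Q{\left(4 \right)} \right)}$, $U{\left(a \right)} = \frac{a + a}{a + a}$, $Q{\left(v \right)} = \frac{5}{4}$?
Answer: $\frac{423098793311}{105963} \approx 3.9929 \cdot 10^{6}$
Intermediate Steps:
$Q{\left(v \right)} = \frac{5}{4}$ ($Q{\left(v \right)} = 5 \cdot \frac{1}{4} = \frac{5}{4}$)
$U{\left(a \right)} = 1$ ($U{\left(a \right)} = \frac{2 a}{2 a} = 2 a \frac{1}{2 a} = 1$)
$P{\left(x \right)} = 1$
$\left(\left(1169768 + 1411867\right) + 1411250\right) - \frac{P{\left(663 \right)} - 1440113}{-1315923 + 1527849} = \left(\left(1169768 + 1411867\right) + 1411250\right) - \frac{1 - 1440113}{-1315923 + 1527849} = \left(2581635 + 1411250\right) - - \frac{1440112}{211926} = 3992885 - \left(-1440112\right) \frac{1}{211926} = 3992885 - - \frac{720056}{105963} = 3992885 + \frac{720056}{105963} = \frac{423098793311}{105963}$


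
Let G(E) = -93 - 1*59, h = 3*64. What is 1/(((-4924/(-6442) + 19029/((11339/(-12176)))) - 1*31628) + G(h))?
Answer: -36522919/1906966821186 ≈ -1.9152e-5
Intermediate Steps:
h = 192
G(E) = -152 (G(E) = -93 - 59 = -152)
1/(((-4924/(-6442) + 19029/((11339/(-12176)))) - 1*31628) + G(h)) = 1/(((-4924/(-6442) + 19029/((11339/(-12176)))) - 1*31628) - 152) = 1/(((-4924*(-1/6442) + 19029/((11339*(-1/12176)))) - 31628) - 152) = 1/(((2462/3221 + 19029/(-11339/12176)) - 31628) - 152) = 1/(((2462/3221 + 19029*(-12176/11339)) - 31628) - 152) = 1/(((2462/3221 - 231697104/11339) - 31628) - 152) = 1/((-746268455366/36522919 - 31628) - 152) = 1/(-1901415337498/36522919 - 152) = 1/(-1906966821186/36522919) = -36522919/1906966821186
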